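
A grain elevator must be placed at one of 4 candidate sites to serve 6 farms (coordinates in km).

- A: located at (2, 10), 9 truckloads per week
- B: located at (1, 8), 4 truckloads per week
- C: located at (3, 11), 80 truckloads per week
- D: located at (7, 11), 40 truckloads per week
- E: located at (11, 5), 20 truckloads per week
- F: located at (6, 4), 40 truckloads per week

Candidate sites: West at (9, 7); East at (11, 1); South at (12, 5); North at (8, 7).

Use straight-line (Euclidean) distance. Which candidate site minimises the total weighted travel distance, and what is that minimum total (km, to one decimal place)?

North, total 982.2 km

Total weighted distance at each candidate:
  West (9, 7): total = 1082.8
  East (11, 1): total = 1931.9
  South (12, 5): total = 1587.3
  North (8, 7): total = 982.2
Minimum is at North with total 982.2 km.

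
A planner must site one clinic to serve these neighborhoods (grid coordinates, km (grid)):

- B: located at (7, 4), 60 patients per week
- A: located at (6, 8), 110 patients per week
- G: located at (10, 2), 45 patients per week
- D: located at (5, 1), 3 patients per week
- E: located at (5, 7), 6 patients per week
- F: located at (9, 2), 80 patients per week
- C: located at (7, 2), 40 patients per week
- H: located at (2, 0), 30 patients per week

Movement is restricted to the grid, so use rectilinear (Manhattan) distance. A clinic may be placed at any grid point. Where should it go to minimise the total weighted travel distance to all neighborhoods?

(7, 2)

Manhattan distance separates: Σwᵢ(|x−xᵢ|+|y−yᵢ|) = Σwᵢ|x−xᵢ| + Σwᵢ|y−yᵢ|, so x and y are optimised independently as 1-D weighted medians.
Total weight W = 374; half = 187.
x-coordinate, sorted with cumulative weight:
  x=2 (H, w=30) cum 30
  x=5 (D, w=3) cum 33
  x=5 (E, w=6) cum 39
  x=6 (A, w=110) cum 149
  x=7 (B, w=60) cum 209  ← median
  x=7 (C, w=40) cum 249
  x=9 (F, w=80) cum 329
  x=10 (G, w=45) cum 374
⇒ x* = 7
y-coordinate, sorted with cumulative weight:
  y=0 (H, w=30) cum 30
  y=1 (D, w=3) cum 33
  y=2 (G, w=45) cum 78
  y=2 (F, w=80) cum 158
  y=2 (C, w=40) cum 198  ← median
  y=4 (B, w=60) cum 258
  y=7 (E, w=6) cum 264
  y=8 (A, w=110) cum 374
⇒ y* = 2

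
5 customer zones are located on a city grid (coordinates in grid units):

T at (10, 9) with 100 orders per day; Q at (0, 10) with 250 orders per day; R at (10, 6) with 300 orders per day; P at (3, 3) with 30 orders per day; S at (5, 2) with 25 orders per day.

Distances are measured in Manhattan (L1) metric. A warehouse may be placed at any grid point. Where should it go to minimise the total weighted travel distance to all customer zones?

Manhattan distance separates: Σwᵢ(|x−xᵢ|+|y−yᵢ|) = Σwᵢ|x−xᵢ| + Σwᵢ|y−yᵢ|, so x and y are optimised independently as 1-D weighted medians.
Total weight W = 705; half = 352.5.
x-coordinate, sorted with cumulative weight:
  x=0 (Q, w=250) cum 250
  x=3 (P, w=30) cum 280
  x=5 (S, w=25) cum 305
  x=10 (T, w=100) cum 405  ← median
  x=10 (R, w=300) cum 705
⇒ x* = 10
y-coordinate, sorted with cumulative weight:
  y=2 (S, w=25) cum 25
  y=3 (P, w=30) cum 55
  y=6 (R, w=300) cum 355  ← median
  y=9 (T, w=100) cum 455
  y=10 (Q, w=250) cum 705
⇒ y* = 6

(10, 6)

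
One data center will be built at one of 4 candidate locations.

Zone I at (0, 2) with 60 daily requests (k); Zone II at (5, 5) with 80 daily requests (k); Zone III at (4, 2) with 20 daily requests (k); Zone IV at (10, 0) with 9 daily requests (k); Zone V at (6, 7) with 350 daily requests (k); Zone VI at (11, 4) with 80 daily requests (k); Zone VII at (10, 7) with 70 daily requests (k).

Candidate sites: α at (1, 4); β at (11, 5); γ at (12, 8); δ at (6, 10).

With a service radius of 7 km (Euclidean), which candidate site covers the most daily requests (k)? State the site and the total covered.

Coverage radius r = 7 km; a point is covered iff (Δx)²+(Δy)² ≤ 7² = 49.
  α (1, 4): covers {Zone I, Zone II, Zone III, Zone V} → 510
  β (11, 5): covers {Zone II, Zone IV, Zone V, Zone VI, Zone VII} → 589
  γ (12, 8): covers {Zone V, Zone VI, Zone VII} → 500
  δ (6, 10): covers {Zone II, Zone V, Zone VII} → 500
Maximum coverage at β: 589 daily requests (k).

β, covering 589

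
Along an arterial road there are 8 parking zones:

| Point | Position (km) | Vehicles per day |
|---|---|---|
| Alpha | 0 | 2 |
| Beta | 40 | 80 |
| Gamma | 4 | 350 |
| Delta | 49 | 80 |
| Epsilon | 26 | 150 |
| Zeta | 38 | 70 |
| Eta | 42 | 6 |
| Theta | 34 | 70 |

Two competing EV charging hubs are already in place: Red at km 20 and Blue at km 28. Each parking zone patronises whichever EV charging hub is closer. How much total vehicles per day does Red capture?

352

The indifferent point is the midpoint (20+28)/2 = 24; parking zones left of it (closer to Red at 20) go to Red, those right go to Blue.
  Alpha at 0 (w=2) → Red
  Gamma at 4 (w=350) → Red
  Epsilon at 26 (w=150) → Blue
  Theta at 34 (w=70) → Blue
  Zeta at 38 (w=70) → Blue
  Beta at 40 (w=80) → Blue
  Eta at 42 (w=6) → Blue
  Delta at 49 (w=80) → Blue
Red captures 352; Blue captures 456.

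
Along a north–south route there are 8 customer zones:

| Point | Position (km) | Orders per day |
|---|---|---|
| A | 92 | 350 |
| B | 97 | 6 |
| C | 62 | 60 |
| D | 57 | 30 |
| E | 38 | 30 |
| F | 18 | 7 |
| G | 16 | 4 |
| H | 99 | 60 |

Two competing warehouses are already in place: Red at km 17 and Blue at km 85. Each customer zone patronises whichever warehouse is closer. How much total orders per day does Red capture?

41

The indifferent point is the midpoint (17+85)/2 = 51; customer zones left of it (closer to Red at 17) go to Red, those right go to Blue.
  G at 16 (w=4) → Red
  F at 18 (w=7) → Red
  E at 38 (w=30) → Red
  D at 57 (w=30) → Blue
  C at 62 (w=60) → Blue
  A at 92 (w=350) → Blue
  B at 97 (w=6) → Blue
  H at 99 (w=60) → Blue
Red captures 41; Blue captures 506.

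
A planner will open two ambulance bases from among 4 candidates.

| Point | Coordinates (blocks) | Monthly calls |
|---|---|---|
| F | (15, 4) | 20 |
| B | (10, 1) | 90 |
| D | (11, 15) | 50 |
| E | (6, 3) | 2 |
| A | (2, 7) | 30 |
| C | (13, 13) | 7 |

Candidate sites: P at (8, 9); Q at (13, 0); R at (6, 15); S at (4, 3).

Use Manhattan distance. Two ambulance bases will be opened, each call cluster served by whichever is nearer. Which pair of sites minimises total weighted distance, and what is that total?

Evaluate every pair (each demand assigned to the nearer of the two):
  {Q, R}: total = 1173
  {P, Q}: total = 1249
  {R, S}: total = 1457
  {Q, S}: total = 1605
  {P, S}: total = 1657
  {P, R}: total = 1709
Best pair: {Q, R} with total 1173.

{Q, R}, total 1173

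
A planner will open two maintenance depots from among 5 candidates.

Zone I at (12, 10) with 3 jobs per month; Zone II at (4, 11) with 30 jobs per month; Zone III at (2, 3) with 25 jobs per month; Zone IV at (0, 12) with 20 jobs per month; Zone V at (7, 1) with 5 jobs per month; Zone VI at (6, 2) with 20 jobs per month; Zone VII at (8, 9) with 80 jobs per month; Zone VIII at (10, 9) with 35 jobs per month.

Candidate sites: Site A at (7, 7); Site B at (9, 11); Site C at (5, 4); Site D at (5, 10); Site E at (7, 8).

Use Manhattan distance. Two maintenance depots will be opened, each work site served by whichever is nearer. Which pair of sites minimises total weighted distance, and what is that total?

{Site B, Site C}, total 892

Evaluate every pair (each demand assigned to the nearer of the two):
  {Site B, Site C}: total = 892
  {Site C, Site E}: total = 906
  {Site C, Site D}: total = 936
  {Site D, Site E}: total = 946
  {Site A, Site D}: total = 1011
  {Site B, Site D}: total = 1042
  {Site B, Site E}: total = 1052
  {Site A, Site C}: total = 1074
  {Site A, Site B}: total = 1082
  {Site A, Site E}: total = 1096
Best pair: {Site B, Site C} with total 892.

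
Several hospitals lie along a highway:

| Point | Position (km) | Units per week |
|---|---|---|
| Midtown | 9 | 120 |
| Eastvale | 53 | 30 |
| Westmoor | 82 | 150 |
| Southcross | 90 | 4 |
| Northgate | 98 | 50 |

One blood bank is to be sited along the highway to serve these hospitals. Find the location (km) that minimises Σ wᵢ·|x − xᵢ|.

x = 82

For a sum of weighted absolute distances on a line, the optimum is the weighted median (not the mean). Total weight W = 354; half-weight = 177.
Sort by position and accumulate weight:
  km 9 (Midtown, w=120) → cum 120
  km 53 (Eastvale, w=30) → cum 150
  km 82 (Westmoor, w=150) → cum 300  ≥ 177 → median here
  km 90 (Southcross, w=4) → cum 304
  km 98 (Northgate, w=50) → cum 354
Optimal location: km 82.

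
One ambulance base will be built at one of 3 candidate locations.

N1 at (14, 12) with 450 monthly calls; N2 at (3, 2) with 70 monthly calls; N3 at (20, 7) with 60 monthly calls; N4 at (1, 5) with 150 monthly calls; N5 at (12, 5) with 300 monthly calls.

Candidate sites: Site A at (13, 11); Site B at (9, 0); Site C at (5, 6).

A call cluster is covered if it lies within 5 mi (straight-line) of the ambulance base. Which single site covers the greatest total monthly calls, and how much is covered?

Site A, covering 450

Coverage radius r = 5 mi; a point is covered iff (Δx)²+(Δy)² ≤ 5² = 25.
  Site A (13, 11): covers {N1} → 450
  Site B (9, 0): covers {none} → 0
  Site C (5, 6): covers {N2, N4} → 220
Maximum coverage at Site A: 450 monthly calls.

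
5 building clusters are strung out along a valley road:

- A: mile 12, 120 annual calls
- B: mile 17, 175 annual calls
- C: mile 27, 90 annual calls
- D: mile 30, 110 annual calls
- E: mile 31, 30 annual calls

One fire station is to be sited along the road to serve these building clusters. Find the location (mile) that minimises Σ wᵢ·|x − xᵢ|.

For a sum of weighted absolute distances on a line, the optimum is the weighted median (not the mean). Total weight W = 525; half-weight = 262.5.
Sort by position and accumulate weight:
  mile 12 (A, w=120) → cum 120
  mile 17 (B, w=175) → cum 295  ≥ 262.5 → median here
  mile 27 (C, w=90) → cum 385
  mile 30 (D, w=110) → cum 495
  mile 31 (E, w=30) → cum 525
Optimal location: mile 17.

x = 17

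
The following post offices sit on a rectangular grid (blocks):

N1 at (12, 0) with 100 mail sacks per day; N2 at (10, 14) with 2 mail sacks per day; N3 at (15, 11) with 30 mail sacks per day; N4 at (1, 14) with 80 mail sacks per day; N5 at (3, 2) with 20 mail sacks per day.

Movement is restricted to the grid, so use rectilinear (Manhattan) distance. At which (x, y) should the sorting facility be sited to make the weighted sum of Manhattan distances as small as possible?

(12, 2)

Manhattan distance separates: Σwᵢ(|x−xᵢ|+|y−yᵢ|) = Σwᵢ|x−xᵢ| + Σwᵢ|y−yᵢ|, so x and y are optimised independently as 1-D weighted medians.
Total weight W = 232; half = 116.
x-coordinate, sorted with cumulative weight:
  x=1 (N4, w=80) cum 80
  x=3 (N5, w=20) cum 100
  x=10 (N2, w=2) cum 102
  x=12 (N1, w=100) cum 202  ← median
  x=15 (N3, w=30) cum 232
⇒ x* = 12
y-coordinate, sorted with cumulative weight:
  y=0 (N1, w=100) cum 100
  y=2 (N5, w=20) cum 120  ← median
  y=11 (N3, w=30) cum 150
  y=14 (N2, w=2) cum 152
  y=14 (N4, w=80) cum 232
⇒ y* = 2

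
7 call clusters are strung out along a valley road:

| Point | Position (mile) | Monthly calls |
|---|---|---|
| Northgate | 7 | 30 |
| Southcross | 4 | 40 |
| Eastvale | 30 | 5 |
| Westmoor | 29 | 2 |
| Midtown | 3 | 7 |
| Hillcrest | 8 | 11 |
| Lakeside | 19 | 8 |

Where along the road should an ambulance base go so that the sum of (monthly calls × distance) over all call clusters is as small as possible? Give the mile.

x = 7

For a sum of weighted absolute distances on a line, the optimum is the weighted median (not the mean). Total weight W = 103; half-weight = 51.5.
Sort by position and accumulate weight:
  mile 3 (Midtown, w=7) → cum 7
  mile 4 (Southcross, w=40) → cum 47
  mile 7 (Northgate, w=30) → cum 77  ≥ 51.5 → median here
  mile 8 (Hillcrest, w=11) → cum 88
  mile 19 (Lakeside, w=8) → cum 96
  mile 29 (Westmoor, w=2) → cum 98
  mile 30 (Eastvale, w=5) → cum 103
Optimal location: mile 7.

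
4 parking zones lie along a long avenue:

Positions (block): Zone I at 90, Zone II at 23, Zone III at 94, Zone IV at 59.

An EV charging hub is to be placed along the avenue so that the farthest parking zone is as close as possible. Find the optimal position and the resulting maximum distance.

location 58.5, max distance 35.5

The 1-center on a line is the midpoint of the two extreme points: leftmost at 23, rightmost at 94.
Optimal location = (23 + 94)/2 = 58.5; maximum distance = (94 − 23)/2 = 35.5.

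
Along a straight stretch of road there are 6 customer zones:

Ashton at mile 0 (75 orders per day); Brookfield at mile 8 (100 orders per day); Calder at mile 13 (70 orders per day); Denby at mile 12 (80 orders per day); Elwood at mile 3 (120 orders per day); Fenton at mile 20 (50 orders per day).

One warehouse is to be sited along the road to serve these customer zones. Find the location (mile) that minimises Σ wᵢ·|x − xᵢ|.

x = 8

For a sum of weighted absolute distances on a line, the optimum is the weighted median (not the mean). Total weight W = 495; half-weight = 247.5.
Sort by position and accumulate weight:
  mile 0 (Ashton, w=75) → cum 75
  mile 3 (Elwood, w=120) → cum 195
  mile 8 (Brookfield, w=100) → cum 295  ≥ 247.5 → median here
  mile 12 (Denby, w=80) → cum 375
  mile 13 (Calder, w=70) → cum 445
  mile 20 (Fenton, w=50) → cum 495
Optimal location: mile 8.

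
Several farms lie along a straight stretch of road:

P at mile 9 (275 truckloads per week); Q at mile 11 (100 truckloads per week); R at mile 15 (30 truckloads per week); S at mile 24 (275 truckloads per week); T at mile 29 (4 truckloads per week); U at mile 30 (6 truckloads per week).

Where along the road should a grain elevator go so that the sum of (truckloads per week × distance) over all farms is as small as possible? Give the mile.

For a sum of weighted absolute distances on a line, the optimum is the weighted median (not the mean). Total weight W = 690; half-weight = 345.
Sort by position and accumulate weight:
  mile 9 (P, w=275) → cum 275
  mile 11 (Q, w=100) → cum 375  ≥ 345 → median here
  mile 15 (R, w=30) → cum 405
  mile 24 (S, w=275) → cum 680
  mile 29 (T, w=4) → cum 684
  mile 30 (U, w=6) → cum 690
Optimal location: mile 11.

x = 11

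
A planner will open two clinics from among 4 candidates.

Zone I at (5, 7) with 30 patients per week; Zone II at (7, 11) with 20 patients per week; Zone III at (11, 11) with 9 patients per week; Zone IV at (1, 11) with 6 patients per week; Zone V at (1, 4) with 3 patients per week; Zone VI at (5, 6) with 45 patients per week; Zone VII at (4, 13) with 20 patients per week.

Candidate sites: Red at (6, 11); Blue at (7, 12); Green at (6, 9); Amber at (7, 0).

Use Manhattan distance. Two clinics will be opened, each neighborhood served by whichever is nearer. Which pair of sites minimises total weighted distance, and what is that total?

Evaluate every pair (each demand assigned to the nearer of the two):
  {Red, Green}: total = 475
  {Blue, Green}: total = 487
  {Green, Amber}: total = 585
  {Red, Amber}: total = 625
  {Red, Blue}: total = 631
  {Blue, Amber}: total = 787
Best pair: {Red, Green} with total 475.

{Red, Green}, total 475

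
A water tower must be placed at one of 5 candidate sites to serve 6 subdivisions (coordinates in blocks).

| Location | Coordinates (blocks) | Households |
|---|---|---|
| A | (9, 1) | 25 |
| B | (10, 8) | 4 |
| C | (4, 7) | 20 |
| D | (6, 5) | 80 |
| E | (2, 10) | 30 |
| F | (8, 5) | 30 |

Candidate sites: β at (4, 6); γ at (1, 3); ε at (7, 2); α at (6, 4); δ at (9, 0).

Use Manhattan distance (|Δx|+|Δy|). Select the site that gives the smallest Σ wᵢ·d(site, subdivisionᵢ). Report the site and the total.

Total weighted distance at each candidate:
  β (4, 6): total = 872
  γ (1, 3): total = 1516
  ε (7, 2): total = 1101
  α (6, 4): total = 752
  δ (9, 0): total = 1631
Minimum is at α with total 752 blocks.

α, total 752 blocks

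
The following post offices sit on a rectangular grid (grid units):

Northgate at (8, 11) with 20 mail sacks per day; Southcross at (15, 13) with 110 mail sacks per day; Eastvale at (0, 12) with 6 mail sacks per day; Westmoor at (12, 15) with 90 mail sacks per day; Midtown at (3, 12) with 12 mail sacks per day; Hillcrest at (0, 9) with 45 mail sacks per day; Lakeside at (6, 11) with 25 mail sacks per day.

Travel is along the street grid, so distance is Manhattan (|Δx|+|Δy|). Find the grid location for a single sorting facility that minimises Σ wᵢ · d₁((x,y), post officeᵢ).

Manhattan distance separates: Σwᵢ(|x−xᵢ|+|y−yᵢ|) = Σwᵢ|x−xᵢ| + Σwᵢ|y−yᵢ|, so x and y are optimised independently as 1-D weighted medians.
Total weight W = 308; half = 154.
x-coordinate, sorted with cumulative weight:
  x=0 (Eastvale, w=6) cum 6
  x=0 (Hillcrest, w=45) cum 51
  x=3 (Midtown, w=12) cum 63
  x=6 (Lakeside, w=25) cum 88
  x=8 (Northgate, w=20) cum 108
  x=12 (Westmoor, w=90) cum 198  ← median
  x=15 (Southcross, w=110) cum 308
⇒ x* = 12
y-coordinate, sorted with cumulative weight:
  y=9 (Hillcrest, w=45) cum 45
  y=11 (Northgate, w=20) cum 65
  y=11 (Lakeside, w=25) cum 90
  y=12 (Eastvale, w=6) cum 96
  y=12 (Midtown, w=12) cum 108
  y=13 (Southcross, w=110) cum 218  ← median
  y=15 (Westmoor, w=90) cum 308
⇒ y* = 13

(12, 13)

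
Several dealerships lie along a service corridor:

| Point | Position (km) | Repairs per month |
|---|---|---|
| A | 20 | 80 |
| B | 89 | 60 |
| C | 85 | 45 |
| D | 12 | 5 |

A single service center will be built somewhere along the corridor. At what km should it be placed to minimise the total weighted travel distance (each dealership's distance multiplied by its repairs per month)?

x = 85

For a sum of weighted absolute distances on a line, the optimum is the weighted median (not the mean). Total weight W = 190; half-weight = 95.
Sort by position and accumulate weight:
  km 12 (D, w=5) → cum 5
  km 20 (A, w=80) → cum 85
  km 85 (C, w=45) → cum 130  ≥ 95 → median here
  km 89 (B, w=60) → cum 190
Optimal location: km 85.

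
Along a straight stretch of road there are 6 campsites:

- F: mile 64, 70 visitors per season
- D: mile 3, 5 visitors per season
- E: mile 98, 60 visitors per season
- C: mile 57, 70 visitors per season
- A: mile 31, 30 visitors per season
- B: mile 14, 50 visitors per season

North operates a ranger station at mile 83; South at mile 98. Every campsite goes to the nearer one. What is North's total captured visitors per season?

The indifferent point is the midpoint (83+98)/2 = 90.5; campsites left of it (closer to North at 83) go to North, those right go to South.
  D at 3 (w=5) → North
  B at 14 (w=50) → North
  A at 31 (w=30) → North
  C at 57 (w=70) → North
  F at 64 (w=70) → North
  E at 98 (w=60) → South
North captures 225; South captures 60.

225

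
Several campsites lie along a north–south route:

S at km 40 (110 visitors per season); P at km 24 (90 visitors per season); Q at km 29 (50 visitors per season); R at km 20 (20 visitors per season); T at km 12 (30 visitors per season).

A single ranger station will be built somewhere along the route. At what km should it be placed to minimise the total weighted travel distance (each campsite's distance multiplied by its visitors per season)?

For a sum of weighted absolute distances on a line, the optimum is the weighted median (not the mean). Total weight W = 300; half-weight = 150.
Sort by position and accumulate weight:
  km 12 (T, w=30) → cum 30
  km 20 (R, w=20) → cum 50
  km 24 (P, w=90) → cum 140
  km 29 (Q, w=50) → cum 190  ≥ 150 → median here
  km 40 (S, w=110) → cum 300
Optimal location: km 29.

x = 29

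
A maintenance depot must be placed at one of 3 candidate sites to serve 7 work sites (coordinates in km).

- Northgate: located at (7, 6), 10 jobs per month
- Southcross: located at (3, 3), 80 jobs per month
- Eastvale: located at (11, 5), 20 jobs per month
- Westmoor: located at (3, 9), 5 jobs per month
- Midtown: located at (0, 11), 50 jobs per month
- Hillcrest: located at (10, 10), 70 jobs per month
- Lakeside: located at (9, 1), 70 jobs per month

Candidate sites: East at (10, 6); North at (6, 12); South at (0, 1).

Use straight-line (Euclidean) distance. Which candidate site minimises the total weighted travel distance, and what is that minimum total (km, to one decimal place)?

East, total 1901.6 km

Total weighted distance at each candidate:
  East (10, 6): total = 1901.6
  North (6, 12): total = 2428.3
  South (0, 1): total = 2723.0
Minimum is at East with total 1901.6 km.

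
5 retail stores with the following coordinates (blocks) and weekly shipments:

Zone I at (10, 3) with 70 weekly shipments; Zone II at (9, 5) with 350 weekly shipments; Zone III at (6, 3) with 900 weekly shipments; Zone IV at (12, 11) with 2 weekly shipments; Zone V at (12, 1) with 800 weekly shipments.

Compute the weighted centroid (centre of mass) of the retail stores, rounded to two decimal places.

The minimiser of Σwᵢ‖p−pᵢ‖² is the weighted centroid p* = (Σwᵢpᵢ)/(Σwᵢ).
Σwᵢ = 2122.
Σwᵢxᵢ = 70·10 + 350·9 + 900·6 + 2·12 + 800·12 = 18874.
Σwᵢyᵢ = 70·3 + 350·5 + 900·3 + 2·11 + 800·1 = 5482.
x* = 18874/2122 = 8.89, y* = 5482/2122 = 2.58.

(8.89, 2.58)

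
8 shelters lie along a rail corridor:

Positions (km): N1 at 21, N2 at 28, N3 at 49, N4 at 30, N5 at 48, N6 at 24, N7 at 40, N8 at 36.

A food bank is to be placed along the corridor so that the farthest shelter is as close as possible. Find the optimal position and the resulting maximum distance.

location 35, max distance 14

The 1-center on a line is the midpoint of the two extreme points: leftmost at 21, rightmost at 49.
Optimal location = (21 + 49)/2 = 35; maximum distance = (49 − 21)/2 = 14.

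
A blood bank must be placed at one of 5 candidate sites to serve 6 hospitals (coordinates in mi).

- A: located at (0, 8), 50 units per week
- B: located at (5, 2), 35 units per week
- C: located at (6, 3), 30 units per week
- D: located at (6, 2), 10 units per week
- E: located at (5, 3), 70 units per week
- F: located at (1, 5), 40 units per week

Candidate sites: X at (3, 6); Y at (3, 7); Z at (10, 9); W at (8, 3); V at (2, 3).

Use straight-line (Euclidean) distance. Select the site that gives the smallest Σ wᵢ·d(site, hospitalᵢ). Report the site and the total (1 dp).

V, total 840.6 mi

Total weighted distance at each candidate:
  X (3, 6): total = 855.9
  Y (3, 7): total = 981.1
  Z (10, 9): total = 2041.2
  W (8, 3): total = 1165.9
  V (2, 3): total = 840.6
Minimum is at V with total 840.6 mi.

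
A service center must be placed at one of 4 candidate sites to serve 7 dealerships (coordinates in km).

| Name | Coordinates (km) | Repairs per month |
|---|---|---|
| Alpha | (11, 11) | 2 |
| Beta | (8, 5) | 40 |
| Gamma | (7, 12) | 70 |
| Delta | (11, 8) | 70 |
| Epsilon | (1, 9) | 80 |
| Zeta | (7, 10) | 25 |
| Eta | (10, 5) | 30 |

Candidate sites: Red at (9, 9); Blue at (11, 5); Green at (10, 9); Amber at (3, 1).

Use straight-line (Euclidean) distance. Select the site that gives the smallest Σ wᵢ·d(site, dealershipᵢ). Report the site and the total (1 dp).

Red, total 1399.1 km

Total weighted distance at each candidate:
  Red (9, 9): total = 1399.1
  Blue (11, 5): total = 1958.1
  Green (10, 9): total = 1498.4
  Amber (3, 1): total = 2993.0
Minimum is at Red with total 1399.1 km.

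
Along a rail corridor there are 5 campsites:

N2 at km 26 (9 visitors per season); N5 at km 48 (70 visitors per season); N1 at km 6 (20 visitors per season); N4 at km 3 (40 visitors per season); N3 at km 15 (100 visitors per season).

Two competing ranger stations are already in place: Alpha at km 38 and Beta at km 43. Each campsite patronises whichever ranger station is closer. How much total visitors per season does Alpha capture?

The indifferent point is the midpoint (38+43)/2 = 40.5; campsites left of it (closer to Alpha at 38) go to Alpha, those right go to Beta.
  N4 at 3 (w=40) → Alpha
  N1 at 6 (w=20) → Alpha
  N3 at 15 (w=100) → Alpha
  N2 at 26 (w=9) → Alpha
  N5 at 48 (w=70) → Beta
Alpha captures 169; Beta captures 70.

169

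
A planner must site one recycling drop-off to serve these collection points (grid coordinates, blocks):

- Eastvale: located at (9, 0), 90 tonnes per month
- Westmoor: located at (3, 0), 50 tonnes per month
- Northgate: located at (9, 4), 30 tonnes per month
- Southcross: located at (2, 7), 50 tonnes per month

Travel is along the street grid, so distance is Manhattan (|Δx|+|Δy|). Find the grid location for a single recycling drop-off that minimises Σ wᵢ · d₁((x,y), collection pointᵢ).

Manhattan distance separates: Σwᵢ(|x−xᵢ|+|y−yᵢ|) = Σwᵢ|x−xᵢ| + Σwᵢ|y−yᵢ|, so x and y are optimised independently as 1-D weighted medians.
Total weight W = 220; half = 110.
x-coordinate, sorted with cumulative weight:
  x=2 (Southcross, w=50) cum 50
  x=3 (Westmoor, w=50) cum 100
  x=9 (Eastvale, w=90) cum 190  ← median
  x=9 (Northgate, w=30) cum 220
⇒ x* = 9
y-coordinate, sorted with cumulative weight:
  y=0 (Eastvale, w=90) cum 90
  y=0 (Westmoor, w=50) cum 140  ← median
  y=4 (Northgate, w=30) cum 170
  y=7 (Southcross, w=50) cum 220
⇒ y* = 0

(9, 0)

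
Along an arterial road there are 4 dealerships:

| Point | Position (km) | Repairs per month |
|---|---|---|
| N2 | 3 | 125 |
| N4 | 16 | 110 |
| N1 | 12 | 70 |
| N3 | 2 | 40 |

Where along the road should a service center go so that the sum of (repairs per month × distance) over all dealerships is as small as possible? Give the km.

x = 12

For a sum of weighted absolute distances on a line, the optimum is the weighted median (not the mean). Total weight W = 345; half-weight = 172.5.
Sort by position and accumulate weight:
  km 2 (N3, w=40) → cum 40
  km 3 (N2, w=125) → cum 165
  km 12 (N1, w=70) → cum 235  ≥ 172.5 → median here
  km 16 (N4, w=110) → cum 345
Optimal location: km 12.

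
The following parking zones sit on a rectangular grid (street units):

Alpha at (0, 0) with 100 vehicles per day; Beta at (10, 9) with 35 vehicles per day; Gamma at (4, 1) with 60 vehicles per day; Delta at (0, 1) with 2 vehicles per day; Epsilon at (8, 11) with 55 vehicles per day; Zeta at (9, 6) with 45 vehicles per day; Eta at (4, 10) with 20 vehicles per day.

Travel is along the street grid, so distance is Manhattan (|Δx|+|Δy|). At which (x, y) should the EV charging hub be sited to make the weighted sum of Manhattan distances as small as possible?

Manhattan distance separates: Σwᵢ(|x−xᵢ|+|y−yᵢ|) = Σwᵢ|x−xᵢ| + Σwᵢ|y−yᵢ|, so x and y are optimised independently as 1-D weighted medians.
Total weight W = 317; half = 158.5.
x-coordinate, sorted with cumulative weight:
  x=0 (Alpha, w=100) cum 100
  x=0 (Delta, w=2) cum 102
  x=4 (Gamma, w=60) cum 162  ← median
  x=4 (Eta, w=20) cum 182
  x=8 (Epsilon, w=55) cum 237
  x=9 (Zeta, w=45) cum 282
  x=10 (Beta, w=35) cum 317
⇒ x* = 4
y-coordinate, sorted with cumulative weight:
  y=0 (Alpha, w=100) cum 100
  y=1 (Gamma, w=60) cum 160  ← median
  y=1 (Delta, w=2) cum 162
  y=6 (Zeta, w=45) cum 207
  y=9 (Beta, w=35) cum 242
  y=10 (Eta, w=20) cum 262
  y=11 (Epsilon, w=55) cum 317
⇒ y* = 1

(4, 1)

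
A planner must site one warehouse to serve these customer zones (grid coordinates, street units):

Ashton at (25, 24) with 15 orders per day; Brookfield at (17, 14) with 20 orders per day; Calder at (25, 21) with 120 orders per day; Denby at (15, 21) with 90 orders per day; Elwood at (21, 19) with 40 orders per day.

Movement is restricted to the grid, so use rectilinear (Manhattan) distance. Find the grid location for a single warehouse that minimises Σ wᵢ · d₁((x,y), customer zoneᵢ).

(21, 21)

Manhattan distance separates: Σwᵢ(|x−xᵢ|+|y−yᵢ|) = Σwᵢ|x−xᵢ| + Σwᵢ|y−yᵢ|, so x and y are optimised independently as 1-D weighted medians.
Total weight W = 285; half = 142.5.
x-coordinate, sorted with cumulative weight:
  x=15 (Denby, w=90) cum 90
  x=17 (Brookfield, w=20) cum 110
  x=21 (Elwood, w=40) cum 150  ← median
  x=25 (Ashton, w=15) cum 165
  x=25 (Calder, w=120) cum 285
⇒ x* = 21
y-coordinate, sorted with cumulative weight:
  y=14 (Brookfield, w=20) cum 20
  y=19 (Elwood, w=40) cum 60
  y=21 (Calder, w=120) cum 180  ← median
  y=21 (Denby, w=90) cum 270
  y=24 (Ashton, w=15) cum 285
⇒ y* = 21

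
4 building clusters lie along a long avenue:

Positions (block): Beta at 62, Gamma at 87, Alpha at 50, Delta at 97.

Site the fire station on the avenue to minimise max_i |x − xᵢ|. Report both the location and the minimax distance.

The 1-center on a line is the midpoint of the two extreme points: leftmost at 50, rightmost at 97.
Optimal location = (50 + 97)/2 = 73.5; maximum distance = (97 − 50)/2 = 23.5.

location 73.5, max distance 23.5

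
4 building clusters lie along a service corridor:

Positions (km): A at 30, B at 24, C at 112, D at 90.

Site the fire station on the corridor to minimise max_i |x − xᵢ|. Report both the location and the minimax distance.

location 68, max distance 44

The 1-center on a line is the midpoint of the two extreme points: leftmost at 24, rightmost at 112.
Optimal location = (24 + 112)/2 = 68; maximum distance = (112 − 24)/2 = 44.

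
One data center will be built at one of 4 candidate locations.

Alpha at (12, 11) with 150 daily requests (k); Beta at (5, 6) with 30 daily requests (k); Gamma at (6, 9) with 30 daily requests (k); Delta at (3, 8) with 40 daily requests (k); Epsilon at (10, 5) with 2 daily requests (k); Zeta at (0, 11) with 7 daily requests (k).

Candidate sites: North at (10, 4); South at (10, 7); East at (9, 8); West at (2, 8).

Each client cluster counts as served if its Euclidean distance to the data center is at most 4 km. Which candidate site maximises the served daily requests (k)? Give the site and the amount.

West, covering 77

Coverage radius r = 4 km; a point is covered iff (Δx)²+(Δy)² ≤ 4² = 16.
  North (10, 4): covers {Epsilon} → 2
  South (10, 7): covers {Epsilon} → 2
  East (9, 8): covers {Gamma, Epsilon} → 32
  West (2, 8): covers {Beta, Delta, Zeta} → 77
Maximum coverage at West: 77 daily requests (k).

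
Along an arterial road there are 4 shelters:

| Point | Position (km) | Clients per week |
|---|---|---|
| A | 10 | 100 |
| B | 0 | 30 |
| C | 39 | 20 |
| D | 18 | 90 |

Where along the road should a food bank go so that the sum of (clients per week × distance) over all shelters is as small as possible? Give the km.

x = 10

For a sum of weighted absolute distances on a line, the optimum is the weighted median (not the mean). Total weight W = 240; half-weight = 120.
Sort by position and accumulate weight:
  km 0 (B, w=30) → cum 30
  km 10 (A, w=100) → cum 130  ≥ 120 → median here
  km 18 (D, w=90) → cum 220
  km 39 (C, w=20) → cum 240
Optimal location: km 10.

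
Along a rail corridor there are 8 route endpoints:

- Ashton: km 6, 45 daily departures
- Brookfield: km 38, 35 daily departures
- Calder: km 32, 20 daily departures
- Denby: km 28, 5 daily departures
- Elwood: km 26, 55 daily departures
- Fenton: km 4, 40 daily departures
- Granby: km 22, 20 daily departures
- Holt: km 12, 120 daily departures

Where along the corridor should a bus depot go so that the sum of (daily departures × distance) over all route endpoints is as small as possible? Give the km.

x = 12

For a sum of weighted absolute distances on a line, the optimum is the weighted median (not the mean). Total weight W = 340; half-weight = 170.
Sort by position and accumulate weight:
  km 4 (Fenton, w=40) → cum 40
  km 6 (Ashton, w=45) → cum 85
  km 12 (Holt, w=120) → cum 205  ≥ 170 → median here
  km 22 (Granby, w=20) → cum 225
  km 26 (Elwood, w=55) → cum 280
  km 28 (Denby, w=5) → cum 285
  km 32 (Calder, w=20) → cum 305
  km 38 (Brookfield, w=35) → cum 340
Optimal location: km 12.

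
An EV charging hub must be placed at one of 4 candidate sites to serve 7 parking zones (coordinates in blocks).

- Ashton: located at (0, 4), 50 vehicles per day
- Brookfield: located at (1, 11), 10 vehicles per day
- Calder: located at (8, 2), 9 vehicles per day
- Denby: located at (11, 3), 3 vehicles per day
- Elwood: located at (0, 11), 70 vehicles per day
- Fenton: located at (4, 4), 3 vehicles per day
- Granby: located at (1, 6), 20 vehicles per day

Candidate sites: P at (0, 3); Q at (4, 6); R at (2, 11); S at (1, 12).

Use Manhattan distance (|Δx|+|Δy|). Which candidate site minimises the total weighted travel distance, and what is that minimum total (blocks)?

P, total 909 blocks

Total weighted distance at each candidate:
  P (0, 3): total = 909
  Q (4, 6): total = 1178
  R (2, 11): total = 933
  S (1, 12): total = 963
Minimum is at P with total 909 blocks.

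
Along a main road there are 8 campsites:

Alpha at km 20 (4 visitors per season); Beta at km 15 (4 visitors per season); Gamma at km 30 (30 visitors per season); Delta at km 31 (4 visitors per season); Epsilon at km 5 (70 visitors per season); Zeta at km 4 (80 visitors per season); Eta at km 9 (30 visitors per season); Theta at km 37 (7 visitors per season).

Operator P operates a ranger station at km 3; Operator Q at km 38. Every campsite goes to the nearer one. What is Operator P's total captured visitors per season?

188

The indifferent point is the midpoint (3+38)/2 = 20.5; campsites left of it (closer to Operator P at 3) go to Operator P, those right go to Operator Q.
  Zeta at 4 (w=80) → Operator P
  Epsilon at 5 (w=70) → Operator P
  Eta at 9 (w=30) → Operator P
  Beta at 15 (w=4) → Operator P
  Alpha at 20 (w=4) → Operator P
  Gamma at 30 (w=30) → Operator Q
  Delta at 31 (w=4) → Operator Q
  Theta at 37 (w=7) → Operator Q
Operator P captures 188; Operator Q captures 41.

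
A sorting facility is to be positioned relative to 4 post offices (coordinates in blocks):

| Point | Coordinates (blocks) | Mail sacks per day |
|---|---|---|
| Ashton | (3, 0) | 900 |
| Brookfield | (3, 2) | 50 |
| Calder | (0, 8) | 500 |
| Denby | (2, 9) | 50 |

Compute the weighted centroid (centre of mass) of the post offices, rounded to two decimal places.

The minimiser of Σwᵢ‖p−pᵢ‖² is the weighted centroid p* = (Σwᵢpᵢ)/(Σwᵢ).
Σwᵢ = 1500.
Σwᵢxᵢ = 900·3 + 50·3 + 500·0 + 50·2 = 2950.
Σwᵢyᵢ = 900·0 + 50·2 + 500·8 + 50·9 = 4550.
x* = 2950/1500 = 1.97, y* = 4550/1500 = 3.03.

(1.97, 3.03)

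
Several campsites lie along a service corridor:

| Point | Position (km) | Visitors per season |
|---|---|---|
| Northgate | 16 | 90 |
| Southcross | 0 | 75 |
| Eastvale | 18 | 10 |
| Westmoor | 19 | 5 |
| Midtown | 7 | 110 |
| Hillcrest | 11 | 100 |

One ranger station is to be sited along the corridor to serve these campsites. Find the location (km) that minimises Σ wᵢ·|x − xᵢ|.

x = 11

For a sum of weighted absolute distances on a line, the optimum is the weighted median (not the mean). Total weight W = 390; half-weight = 195.
Sort by position and accumulate weight:
  km 0 (Southcross, w=75) → cum 75
  km 7 (Midtown, w=110) → cum 185
  km 11 (Hillcrest, w=100) → cum 285  ≥ 195 → median here
  km 16 (Northgate, w=90) → cum 375
  km 18 (Eastvale, w=10) → cum 385
  km 19 (Westmoor, w=5) → cum 390
Optimal location: km 11.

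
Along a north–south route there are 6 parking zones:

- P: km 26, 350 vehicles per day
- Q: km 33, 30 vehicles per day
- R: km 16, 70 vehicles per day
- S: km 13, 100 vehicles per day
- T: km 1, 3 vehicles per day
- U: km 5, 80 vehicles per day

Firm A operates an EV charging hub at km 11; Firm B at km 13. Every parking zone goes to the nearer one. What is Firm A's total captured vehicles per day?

The indifferent point is the midpoint (11+13)/2 = 12; parking zones left of it (closer to Firm A at 11) go to Firm A, those right go to Firm B.
  T at 1 (w=3) → Firm A
  U at 5 (w=80) → Firm A
  S at 13 (w=100) → Firm B
  R at 16 (w=70) → Firm B
  P at 26 (w=350) → Firm B
  Q at 33 (w=30) → Firm B
Firm A captures 83; Firm B captures 550.

83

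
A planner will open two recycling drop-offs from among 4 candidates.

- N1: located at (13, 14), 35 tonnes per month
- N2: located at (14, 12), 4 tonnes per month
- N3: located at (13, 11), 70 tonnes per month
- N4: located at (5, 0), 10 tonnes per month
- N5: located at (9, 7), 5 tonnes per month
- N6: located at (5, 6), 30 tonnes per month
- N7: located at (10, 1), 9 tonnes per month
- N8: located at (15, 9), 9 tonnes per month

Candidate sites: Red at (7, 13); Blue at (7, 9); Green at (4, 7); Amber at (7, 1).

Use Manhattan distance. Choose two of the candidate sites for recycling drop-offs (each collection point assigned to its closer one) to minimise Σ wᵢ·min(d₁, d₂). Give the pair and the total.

{Red, Green}, total 1218

Evaluate every pair (each demand assigned to the nearer of the two):
  {Red, Green}: total = 1218
  {Red, Amber}: total = 1252
  {Blue, Amber}: total = 1284
  {Red, Blue}: total = 1288
  {Blue, Green}: total = 1316
  {Green, Amber}: total = 1789
Best pair: {Red, Green} with total 1218.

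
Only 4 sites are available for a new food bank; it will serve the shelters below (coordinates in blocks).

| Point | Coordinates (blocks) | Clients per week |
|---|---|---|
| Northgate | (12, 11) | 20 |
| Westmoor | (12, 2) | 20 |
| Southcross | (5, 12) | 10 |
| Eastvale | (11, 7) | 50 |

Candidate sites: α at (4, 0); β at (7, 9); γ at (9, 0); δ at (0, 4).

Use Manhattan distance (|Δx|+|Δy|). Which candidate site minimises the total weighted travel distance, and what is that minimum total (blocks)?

β, total 730 blocks

Total weighted distance at each candidate:
  α (4, 0): total = 1410
  β (7, 9): total = 730
  γ (9, 0): total = 990
  δ (0, 4): total = 1490
Minimum is at β with total 730 blocks.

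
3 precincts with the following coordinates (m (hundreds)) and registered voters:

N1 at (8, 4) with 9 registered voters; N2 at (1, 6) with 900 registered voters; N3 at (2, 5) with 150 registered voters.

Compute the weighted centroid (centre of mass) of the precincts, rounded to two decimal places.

The minimiser of Σwᵢ‖p−pᵢ‖² is the weighted centroid p* = (Σwᵢpᵢ)/(Σwᵢ).
Σwᵢ = 1059.
Σwᵢxᵢ = 9·8 + 900·1 + 150·2 = 1272.
Σwᵢyᵢ = 9·4 + 900·6 + 150·5 = 6186.
x* = 1272/1059 = 1.20, y* = 6186/1059 = 5.84.

(1.20, 5.84)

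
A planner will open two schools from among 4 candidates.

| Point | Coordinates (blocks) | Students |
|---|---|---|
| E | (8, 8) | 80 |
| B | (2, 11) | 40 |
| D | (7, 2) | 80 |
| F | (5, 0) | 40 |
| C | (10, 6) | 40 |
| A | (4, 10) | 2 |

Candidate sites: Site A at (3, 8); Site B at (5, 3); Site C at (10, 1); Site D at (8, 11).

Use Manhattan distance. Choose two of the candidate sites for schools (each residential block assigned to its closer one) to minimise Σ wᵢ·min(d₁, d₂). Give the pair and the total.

Evaluate every pair (each demand assigned to the nearer of the two):
  {Site B, Site D}: total = 1130
  {Site A, Site B}: total = 1246
  {Site C, Site D}: total = 1250
  {Site A, Site C}: total = 1326
  {Site B, Site C}: total = 1656
  {Site A, Site D}: total = 1886
Best pair: {Site B, Site D} with total 1130.

{Site B, Site D}, total 1130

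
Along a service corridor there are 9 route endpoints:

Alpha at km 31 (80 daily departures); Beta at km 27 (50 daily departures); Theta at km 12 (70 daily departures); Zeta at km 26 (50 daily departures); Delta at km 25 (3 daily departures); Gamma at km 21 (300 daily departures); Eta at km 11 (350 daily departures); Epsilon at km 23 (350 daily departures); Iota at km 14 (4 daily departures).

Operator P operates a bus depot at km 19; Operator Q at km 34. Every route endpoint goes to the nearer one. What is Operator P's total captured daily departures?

1127

The indifferent point is the midpoint (19+34)/2 = 26.5; route endpoints left of it (closer to Operator P at 19) go to Operator P, those right go to Operator Q.
  Eta at 11 (w=350) → Operator P
  Theta at 12 (w=70) → Operator P
  Iota at 14 (w=4) → Operator P
  Gamma at 21 (w=300) → Operator P
  Epsilon at 23 (w=350) → Operator P
  Delta at 25 (w=3) → Operator P
  Zeta at 26 (w=50) → Operator P
  Beta at 27 (w=50) → Operator Q
  Alpha at 31 (w=80) → Operator Q
Operator P captures 1127; Operator Q captures 130.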